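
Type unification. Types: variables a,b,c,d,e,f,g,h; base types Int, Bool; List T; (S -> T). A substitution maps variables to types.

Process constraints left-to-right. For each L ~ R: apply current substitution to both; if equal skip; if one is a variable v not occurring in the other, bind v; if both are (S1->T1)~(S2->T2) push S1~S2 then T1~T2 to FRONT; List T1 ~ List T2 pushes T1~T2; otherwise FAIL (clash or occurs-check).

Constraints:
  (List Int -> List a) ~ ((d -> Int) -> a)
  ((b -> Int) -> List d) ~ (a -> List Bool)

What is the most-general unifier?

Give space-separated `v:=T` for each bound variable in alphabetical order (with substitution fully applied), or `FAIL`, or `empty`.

Answer: FAIL

Derivation:
step 1: unify (List Int -> List a) ~ ((d -> Int) -> a)  [subst: {-} | 1 pending]
  -> decompose arrow: push List Int~(d -> Int), List a~a
step 2: unify List Int ~ (d -> Int)  [subst: {-} | 2 pending]
  clash: List Int vs (d -> Int)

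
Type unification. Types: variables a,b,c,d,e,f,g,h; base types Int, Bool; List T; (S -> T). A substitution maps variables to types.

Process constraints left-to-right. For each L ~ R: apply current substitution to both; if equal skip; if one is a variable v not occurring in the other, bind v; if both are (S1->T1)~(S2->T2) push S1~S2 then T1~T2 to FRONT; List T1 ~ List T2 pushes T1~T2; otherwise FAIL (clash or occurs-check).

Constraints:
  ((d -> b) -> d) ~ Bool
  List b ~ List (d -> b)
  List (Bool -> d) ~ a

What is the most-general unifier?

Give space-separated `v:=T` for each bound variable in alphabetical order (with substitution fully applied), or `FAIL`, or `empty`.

step 1: unify ((d -> b) -> d) ~ Bool  [subst: {-} | 2 pending]
  clash: ((d -> b) -> d) vs Bool

Answer: FAIL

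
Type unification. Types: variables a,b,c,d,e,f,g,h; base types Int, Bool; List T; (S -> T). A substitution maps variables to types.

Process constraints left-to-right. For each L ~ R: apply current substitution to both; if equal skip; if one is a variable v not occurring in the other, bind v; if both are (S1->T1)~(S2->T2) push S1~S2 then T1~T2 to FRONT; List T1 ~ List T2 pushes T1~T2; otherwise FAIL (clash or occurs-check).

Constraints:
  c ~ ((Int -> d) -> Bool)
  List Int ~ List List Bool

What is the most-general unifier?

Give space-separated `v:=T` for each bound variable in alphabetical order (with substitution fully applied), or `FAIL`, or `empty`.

Answer: FAIL

Derivation:
step 1: unify c ~ ((Int -> d) -> Bool)  [subst: {-} | 1 pending]
  bind c := ((Int -> d) -> Bool)
step 2: unify List Int ~ List List Bool  [subst: {c:=((Int -> d) -> Bool)} | 0 pending]
  -> decompose List: push Int~List Bool
step 3: unify Int ~ List Bool  [subst: {c:=((Int -> d) -> Bool)} | 0 pending]
  clash: Int vs List Bool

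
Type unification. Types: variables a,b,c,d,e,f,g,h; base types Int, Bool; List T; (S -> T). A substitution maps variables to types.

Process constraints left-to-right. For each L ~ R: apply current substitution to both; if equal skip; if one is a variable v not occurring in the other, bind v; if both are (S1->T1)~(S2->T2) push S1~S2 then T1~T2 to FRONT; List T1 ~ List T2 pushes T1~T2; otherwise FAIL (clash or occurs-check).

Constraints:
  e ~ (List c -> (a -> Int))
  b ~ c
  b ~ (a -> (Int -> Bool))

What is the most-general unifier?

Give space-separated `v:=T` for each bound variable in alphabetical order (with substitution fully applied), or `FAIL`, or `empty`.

step 1: unify e ~ (List c -> (a -> Int))  [subst: {-} | 2 pending]
  bind e := (List c -> (a -> Int))
step 2: unify b ~ c  [subst: {e:=(List c -> (a -> Int))} | 1 pending]
  bind b := c
step 3: unify c ~ (a -> (Int -> Bool))  [subst: {e:=(List c -> (a -> Int)), b:=c} | 0 pending]
  bind c := (a -> (Int -> Bool))

Answer: b:=(a -> (Int -> Bool)) c:=(a -> (Int -> Bool)) e:=(List (a -> (Int -> Bool)) -> (a -> Int))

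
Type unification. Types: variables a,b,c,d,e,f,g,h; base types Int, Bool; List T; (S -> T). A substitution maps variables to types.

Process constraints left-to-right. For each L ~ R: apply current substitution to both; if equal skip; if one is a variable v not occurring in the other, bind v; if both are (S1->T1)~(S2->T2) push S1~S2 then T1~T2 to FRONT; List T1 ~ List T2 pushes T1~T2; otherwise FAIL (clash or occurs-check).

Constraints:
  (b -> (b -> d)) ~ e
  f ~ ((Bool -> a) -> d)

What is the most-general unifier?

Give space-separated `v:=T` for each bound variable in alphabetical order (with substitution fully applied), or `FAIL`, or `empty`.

Answer: e:=(b -> (b -> d)) f:=((Bool -> a) -> d)

Derivation:
step 1: unify (b -> (b -> d)) ~ e  [subst: {-} | 1 pending]
  bind e := (b -> (b -> d))
step 2: unify f ~ ((Bool -> a) -> d)  [subst: {e:=(b -> (b -> d))} | 0 pending]
  bind f := ((Bool -> a) -> d)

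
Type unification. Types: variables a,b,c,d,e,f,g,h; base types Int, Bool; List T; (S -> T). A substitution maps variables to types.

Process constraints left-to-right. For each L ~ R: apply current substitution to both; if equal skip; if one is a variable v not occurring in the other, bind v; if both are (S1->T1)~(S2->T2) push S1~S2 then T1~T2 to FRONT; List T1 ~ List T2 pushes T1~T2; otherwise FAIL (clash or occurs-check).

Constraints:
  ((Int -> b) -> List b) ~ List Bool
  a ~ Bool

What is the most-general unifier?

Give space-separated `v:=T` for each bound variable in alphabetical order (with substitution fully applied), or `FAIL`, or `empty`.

Answer: FAIL

Derivation:
step 1: unify ((Int -> b) -> List b) ~ List Bool  [subst: {-} | 1 pending]
  clash: ((Int -> b) -> List b) vs List Bool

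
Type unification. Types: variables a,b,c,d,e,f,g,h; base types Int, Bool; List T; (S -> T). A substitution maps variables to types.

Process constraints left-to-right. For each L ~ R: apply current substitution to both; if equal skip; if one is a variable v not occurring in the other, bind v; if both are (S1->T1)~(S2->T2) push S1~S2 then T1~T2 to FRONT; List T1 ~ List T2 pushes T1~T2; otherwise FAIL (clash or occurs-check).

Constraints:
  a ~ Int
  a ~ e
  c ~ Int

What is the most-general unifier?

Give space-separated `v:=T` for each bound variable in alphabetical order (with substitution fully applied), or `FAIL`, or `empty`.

step 1: unify a ~ Int  [subst: {-} | 2 pending]
  bind a := Int
step 2: unify Int ~ e  [subst: {a:=Int} | 1 pending]
  bind e := Int
step 3: unify c ~ Int  [subst: {a:=Int, e:=Int} | 0 pending]
  bind c := Int

Answer: a:=Int c:=Int e:=Int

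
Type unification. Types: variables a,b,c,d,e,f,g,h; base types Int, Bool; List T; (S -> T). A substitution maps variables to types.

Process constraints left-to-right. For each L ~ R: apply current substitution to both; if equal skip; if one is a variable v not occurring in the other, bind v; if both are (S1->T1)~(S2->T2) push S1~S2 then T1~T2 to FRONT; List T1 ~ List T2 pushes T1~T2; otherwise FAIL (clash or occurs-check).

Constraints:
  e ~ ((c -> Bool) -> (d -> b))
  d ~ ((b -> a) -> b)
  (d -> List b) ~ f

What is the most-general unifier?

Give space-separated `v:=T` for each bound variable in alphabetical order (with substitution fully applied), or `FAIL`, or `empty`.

step 1: unify e ~ ((c -> Bool) -> (d -> b))  [subst: {-} | 2 pending]
  bind e := ((c -> Bool) -> (d -> b))
step 2: unify d ~ ((b -> a) -> b)  [subst: {e:=((c -> Bool) -> (d -> b))} | 1 pending]
  bind d := ((b -> a) -> b)
step 3: unify (((b -> a) -> b) -> List b) ~ f  [subst: {e:=((c -> Bool) -> (d -> b)), d:=((b -> a) -> b)} | 0 pending]
  bind f := (((b -> a) -> b) -> List b)

Answer: d:=((b -> a) -> b) e:=((c -> Bool) -> (((b -> a) -> b) -> b)) f:=(((b -> a) -> b) -> List b)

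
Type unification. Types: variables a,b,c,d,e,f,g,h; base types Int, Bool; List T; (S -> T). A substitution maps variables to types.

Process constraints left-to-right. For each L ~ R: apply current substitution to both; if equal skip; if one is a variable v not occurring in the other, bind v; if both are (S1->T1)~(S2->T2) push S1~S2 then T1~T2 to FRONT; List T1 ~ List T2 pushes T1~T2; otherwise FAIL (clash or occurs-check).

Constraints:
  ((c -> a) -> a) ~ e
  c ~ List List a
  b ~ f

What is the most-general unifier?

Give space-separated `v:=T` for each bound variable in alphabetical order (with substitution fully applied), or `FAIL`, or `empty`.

Answer: b:=f c:=List List a e:=((List List a -> a) -> a)

Derivation:
step 1: unify ((c -> a) -> a) ~ e  [subst: {-} | 2 pending]
  bind e := ((c -> a) -> a)
step 2: unify c ~ List List a  [subst: {e:=((c -> a) -> a)} | 1 pending]
  bind c := List List a
step 3: unify b ~ f  [subst: {e:=((c -> a) -> a), c:=List List a} | 0 pending]
  bind b := f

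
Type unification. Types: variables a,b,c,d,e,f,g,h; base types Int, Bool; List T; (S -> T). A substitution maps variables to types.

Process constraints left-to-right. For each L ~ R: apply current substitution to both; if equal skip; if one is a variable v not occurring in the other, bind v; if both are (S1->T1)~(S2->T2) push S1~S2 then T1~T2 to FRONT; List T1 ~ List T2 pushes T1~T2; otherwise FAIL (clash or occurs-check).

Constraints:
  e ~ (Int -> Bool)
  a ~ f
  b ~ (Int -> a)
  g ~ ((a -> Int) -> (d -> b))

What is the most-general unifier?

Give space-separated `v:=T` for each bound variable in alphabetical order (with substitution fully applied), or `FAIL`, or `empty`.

Answer: a:=f b:=(Int -> f) e:=(Int -> Bool) g:=((f -> Int) -> (d -> (Int -> f)))

Derivation:
step 1: unify e ~ (Int -> Bool)  [subst: {-} | 3 pending]
  bind e := (Int -> Bool)
step 2: unify a ~ f  [subst: {e:=(Int -> Bool)} | 2 pending]
  bind a := f
step 3: unify b ~ (Int -> f)  [subst: {e:=(Int -> Bool), a:=f} | 1 pending]
  bind b := (Int -> f)
step 4: unify g ~ ((f -> Int) -> (d -> (Int -> f)))  [subst: {e:=(Int -> Bool), a:=f, b:=(Int -> f)} | 0 pending]
  bind g := ((f -> Int) -> (d -> (Int -> f)))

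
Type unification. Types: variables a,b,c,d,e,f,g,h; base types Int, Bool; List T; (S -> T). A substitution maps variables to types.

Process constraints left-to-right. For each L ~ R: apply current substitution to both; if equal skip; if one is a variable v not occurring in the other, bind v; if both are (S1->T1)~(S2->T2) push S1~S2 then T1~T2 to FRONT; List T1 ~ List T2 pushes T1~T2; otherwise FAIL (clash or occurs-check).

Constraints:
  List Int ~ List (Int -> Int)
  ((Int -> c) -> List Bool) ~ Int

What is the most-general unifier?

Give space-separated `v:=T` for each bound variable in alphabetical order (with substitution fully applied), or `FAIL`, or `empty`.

Answer: FAIL

Derivation:
step 1: unify List Int ~ List (Int -> Int)  [subst: {-} | 1 pending]
  -> decompose List: push Int~(Int -> Int)
step 2: unify Int ~ (Int -> Int)  [subst: {-} | 1 pending]
  clash: Int vs (Int -> Int)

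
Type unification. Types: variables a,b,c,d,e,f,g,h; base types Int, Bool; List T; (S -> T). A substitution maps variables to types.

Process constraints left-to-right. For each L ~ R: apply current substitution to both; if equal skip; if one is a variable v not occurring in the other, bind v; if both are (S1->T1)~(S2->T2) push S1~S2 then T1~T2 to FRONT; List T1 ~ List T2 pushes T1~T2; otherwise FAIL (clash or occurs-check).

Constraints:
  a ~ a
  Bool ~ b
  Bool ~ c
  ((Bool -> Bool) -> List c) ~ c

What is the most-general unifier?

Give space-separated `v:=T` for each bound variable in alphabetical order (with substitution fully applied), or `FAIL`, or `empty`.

Answer: FAIL

Derivation:
step 1: unify a ~ a  [subst: {-} | 3 pending]
  -> identical, skip
step 2: unify Bool ~ b  [subst: {-} | 2 pending]
  bind b := Bool
step 3: unify Bool ~ c  [subst: {b:=Bool} | 1 pending]
  bind c := Bool
step 4: unify ((Bool -> Bool) -> List Bool) ~ Bool  [subst: {b:=Bool, c:=Bool} | 0 pending]
  clash: ((Bool -> Bool) -> List Bool) vs Bool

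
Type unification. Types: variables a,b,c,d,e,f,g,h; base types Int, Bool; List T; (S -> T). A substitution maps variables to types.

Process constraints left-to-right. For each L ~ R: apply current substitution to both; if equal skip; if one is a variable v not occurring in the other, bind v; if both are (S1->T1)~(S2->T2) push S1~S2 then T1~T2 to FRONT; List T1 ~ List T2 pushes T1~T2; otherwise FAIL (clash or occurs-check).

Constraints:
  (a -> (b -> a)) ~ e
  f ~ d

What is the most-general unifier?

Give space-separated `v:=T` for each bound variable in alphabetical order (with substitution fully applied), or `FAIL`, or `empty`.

step 1: unify (a -> (b -> a)) ~ e  [subst: {-} | 1 pending]
  bind e := (a -> (b -> a))
step 2: unify f ~ d  [subst: {e:=(a -> (b -> a))} | 0 pending]
  bind f := d

Answer: e:=(a -> (b -> a)) f:=d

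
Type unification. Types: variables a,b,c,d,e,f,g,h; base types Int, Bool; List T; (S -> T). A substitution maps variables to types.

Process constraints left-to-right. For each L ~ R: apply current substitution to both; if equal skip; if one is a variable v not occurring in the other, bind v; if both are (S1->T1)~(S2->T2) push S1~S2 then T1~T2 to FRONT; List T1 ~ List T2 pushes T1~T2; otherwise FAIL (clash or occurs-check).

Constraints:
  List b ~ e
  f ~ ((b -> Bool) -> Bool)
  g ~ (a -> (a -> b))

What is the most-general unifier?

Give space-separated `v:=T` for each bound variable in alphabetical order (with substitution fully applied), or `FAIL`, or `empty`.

step 1: unify List b ~ e  [subst: {-} | 2 pending]
  bind e := List b
step 2: unify f ~ ((b -> Bool) -> Bool)  [subst: {e:=List b} | 1 pending]
  bind f := ((b -> Bool) -> Bool)
step 3: unify g ~ (a -> (a -> b))  [subst: {e:=List b, f:=((b -> Bool) -> Bool)} | 0 pending]
  bind g := (a -> (a -> b))

Answer: e:=List b f:=((b -> Bool) -> Bool) g:=(a -> (a -> b))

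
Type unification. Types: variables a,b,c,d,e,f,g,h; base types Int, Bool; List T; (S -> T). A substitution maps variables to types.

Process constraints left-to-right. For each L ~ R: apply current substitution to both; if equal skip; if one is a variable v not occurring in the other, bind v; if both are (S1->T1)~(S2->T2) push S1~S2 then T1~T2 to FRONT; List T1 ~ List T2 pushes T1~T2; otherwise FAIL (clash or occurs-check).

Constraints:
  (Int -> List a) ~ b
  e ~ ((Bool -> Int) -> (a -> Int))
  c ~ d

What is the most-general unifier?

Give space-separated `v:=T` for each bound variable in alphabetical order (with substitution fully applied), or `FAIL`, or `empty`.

step 1: unify (Int -> List a) ~ b  [subst: {-} | 2 pending]
  bind b := (Int -> List a)
step 2: unify e ~ ((Bool -> Int) -> (a -> Int))  [subst: {b:=(Int -> List a)} | 1 pending]
  bind e := ((Bool -> Int) -> (a -> Int))
step 3: unify c ~ d  [subst: {b:=(Int -> List a), e:=((Bool -> Int) -> (a -> Int))} | 0 pending]
  bind c := d

Answer: b:=(Int -> List a) c:=d e:=((Bool -> Int) -> (a -> Int))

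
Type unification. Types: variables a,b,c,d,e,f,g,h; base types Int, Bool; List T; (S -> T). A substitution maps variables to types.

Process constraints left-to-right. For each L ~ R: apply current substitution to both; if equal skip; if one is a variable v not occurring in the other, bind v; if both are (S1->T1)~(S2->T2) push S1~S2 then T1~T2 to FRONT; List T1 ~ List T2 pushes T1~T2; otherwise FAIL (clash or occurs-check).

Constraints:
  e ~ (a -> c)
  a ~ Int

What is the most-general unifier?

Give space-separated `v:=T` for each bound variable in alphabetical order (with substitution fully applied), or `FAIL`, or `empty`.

Answer: a:=Int e:=(Int -> c)

Derivation:
step 1: unify e ~ (a -> c)  [subst: {-} | 1 pending]
  bind e := (a -> c)
step 2: unify a ~ Int  [subst: {e:=(a -> c)} | 0 pending]
  bind a := Int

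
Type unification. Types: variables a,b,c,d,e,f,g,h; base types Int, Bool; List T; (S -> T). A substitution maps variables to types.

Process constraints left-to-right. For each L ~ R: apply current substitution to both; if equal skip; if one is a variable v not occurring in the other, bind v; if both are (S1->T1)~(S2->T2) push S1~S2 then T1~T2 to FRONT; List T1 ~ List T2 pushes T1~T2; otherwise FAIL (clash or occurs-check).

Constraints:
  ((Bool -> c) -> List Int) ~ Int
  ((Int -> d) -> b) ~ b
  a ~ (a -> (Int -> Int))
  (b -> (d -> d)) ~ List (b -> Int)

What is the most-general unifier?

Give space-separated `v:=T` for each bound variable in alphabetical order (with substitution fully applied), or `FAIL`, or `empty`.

step 1: unify ((Bool -> c) -> List Int) ~ Int  [subst: {-} | 3 pending]
  clash: ((Bool -> c) -> List Int) vs Int

Answer: FAIL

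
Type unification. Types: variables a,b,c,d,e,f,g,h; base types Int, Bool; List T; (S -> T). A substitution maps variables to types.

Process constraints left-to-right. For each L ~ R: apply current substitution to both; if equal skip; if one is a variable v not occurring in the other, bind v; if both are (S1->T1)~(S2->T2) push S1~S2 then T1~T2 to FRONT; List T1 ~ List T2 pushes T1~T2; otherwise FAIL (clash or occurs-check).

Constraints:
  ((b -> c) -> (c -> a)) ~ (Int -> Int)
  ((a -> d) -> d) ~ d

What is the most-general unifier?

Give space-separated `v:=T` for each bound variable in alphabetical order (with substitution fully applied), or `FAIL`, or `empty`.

Answer: FAIL

Derivation:
step 1: unify ((b -> c) -> (c -> a)) ~ (Int -> Int)  [subst: {-} | 1 pending]
  -> decompose arrow: push (b -> c)~Int, (c -> a)~Int
step 2: unify (b -> c) ~ Int  [subst: {-} | 2 pending]
  clash: (b -> c) vs Int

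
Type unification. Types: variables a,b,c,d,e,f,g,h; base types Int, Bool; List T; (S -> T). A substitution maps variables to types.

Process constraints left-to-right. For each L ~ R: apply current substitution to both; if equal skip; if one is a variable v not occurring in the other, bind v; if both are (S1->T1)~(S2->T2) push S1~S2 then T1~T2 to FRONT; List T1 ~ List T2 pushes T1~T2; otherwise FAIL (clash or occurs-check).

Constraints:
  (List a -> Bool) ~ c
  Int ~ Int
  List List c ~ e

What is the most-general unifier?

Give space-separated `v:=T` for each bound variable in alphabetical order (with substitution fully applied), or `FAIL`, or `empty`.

step 1: unify (List a -> Bool) ~ c  [subst: {-} | 2 pending]
  bind c := (List a -> Bool)
step 2: unify Int ~ Int  [subst: {c:=(List a -> Bool)} | 1 pending]
  -> identical, skip
step 3: unify List List (List a -> Bool) ~ e  [subst: {c:=(List a -> Bool)} | 0 pending]
  bind e := List List (List a -> Bool)

Answer: c:=(List a -> Bool) e:=List List (List a -> Bool)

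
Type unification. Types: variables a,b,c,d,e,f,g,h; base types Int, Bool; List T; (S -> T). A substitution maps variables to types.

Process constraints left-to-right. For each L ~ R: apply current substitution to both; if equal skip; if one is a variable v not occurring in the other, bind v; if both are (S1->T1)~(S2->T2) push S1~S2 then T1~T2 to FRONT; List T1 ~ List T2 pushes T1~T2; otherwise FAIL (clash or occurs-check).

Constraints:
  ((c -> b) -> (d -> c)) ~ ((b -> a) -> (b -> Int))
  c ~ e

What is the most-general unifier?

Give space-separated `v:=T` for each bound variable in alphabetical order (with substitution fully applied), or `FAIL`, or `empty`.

step 1: unify ((c -> b) -> (d -> c)) ~ ((b -> a) -> (b -> Int))  [subst: {-} | 1 pending]
  -> decompose arrow: push (c -> b)~(b -> a), (d -> c)~(b -> Int)
step 2: unify (c -> b) ~ (b -> a)  [subst: {-} | 2 pending]
  -> decompose arrow: push c~b, b~a
step 3: unify c ~ b  [subst: {-} | 3 pending]
  bind c := b
step 4: unify b ~ a  [subst: {c:=b} | 2 pending]
  bind b := a
step 5: unify (d -> a) ~ (a -> Int)  [subst: {c:=b, b:=a} | 1 pending]
  -> decompose arrow: push d~a, a~Int
step 6: unify d ~ a  [subst: {c:=b, b:=a} | 2 pending]
  bind d := a
step 7: unify a ~ Int  [subst: {c:=b, b:=a, d:=a} | 1 pending]
  bind a := Int
step 8: unify Int ~ e  [subst: {c:=b, b:=a, d:=a, a:=Int} | 0 pending]
  bind e := Int

Answer: a:=Int b:=Int c:=Int d:=Int e:=Int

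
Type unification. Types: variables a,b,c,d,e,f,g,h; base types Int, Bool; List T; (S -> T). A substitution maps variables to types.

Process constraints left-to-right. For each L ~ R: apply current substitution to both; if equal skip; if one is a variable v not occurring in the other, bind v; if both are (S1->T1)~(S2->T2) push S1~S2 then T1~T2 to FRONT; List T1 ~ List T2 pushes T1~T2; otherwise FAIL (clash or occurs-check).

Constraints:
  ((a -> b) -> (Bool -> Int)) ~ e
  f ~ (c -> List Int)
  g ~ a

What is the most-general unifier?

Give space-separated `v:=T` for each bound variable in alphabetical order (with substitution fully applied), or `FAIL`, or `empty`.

Answer: e:=((a -> b) -> (Bool -> Int)) f:=(c -> List Int) g:=a

Derivation:
step 1: unify ((a -> b) -> (Bool -> Int)) ~ e  [subst: {-} | 2 pending]
  bind e := ((a -> b) -> (Bool -> Int))
step 2: unify f ~ (c -> List Int)  [subst: {e:=((a -> b) -> (Bool -> Int))} | 1 pending]
  bind f := (c -> List Int)
step 3: unify g ~ a  [subst: {e:=((a -> b) -> (Bool -> Int)), f:=(c -> List Int)} | 0 pending]
  bind g := a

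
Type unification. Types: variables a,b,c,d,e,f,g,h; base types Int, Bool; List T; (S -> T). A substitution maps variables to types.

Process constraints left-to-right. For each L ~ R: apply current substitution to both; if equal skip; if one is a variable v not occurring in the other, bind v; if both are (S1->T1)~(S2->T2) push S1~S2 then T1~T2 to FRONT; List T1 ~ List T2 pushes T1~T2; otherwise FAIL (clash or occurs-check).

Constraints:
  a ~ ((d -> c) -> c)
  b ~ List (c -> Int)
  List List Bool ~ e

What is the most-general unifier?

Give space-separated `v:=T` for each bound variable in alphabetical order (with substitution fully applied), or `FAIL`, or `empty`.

step 1: unify a ~ ((d -> c) -> c)  [subst: {-} | 2 pending]
  bind a := ((d -> c) -> c)
step 2: unify b ~ List (c -> Int)  [subst: {a:=((d -> c) -> c)} | 1 pending]
  bind b := List (c -> Int)
step 3: unify List List Bool ~ e  [subst: {a:=((d -> c) -> c), b:=List (c -> Int)} | 0 pending]
  bind e := List List Bool

Answer: a:=((d -> c) -> c) b:=List (c -> Int) e:=List List Bool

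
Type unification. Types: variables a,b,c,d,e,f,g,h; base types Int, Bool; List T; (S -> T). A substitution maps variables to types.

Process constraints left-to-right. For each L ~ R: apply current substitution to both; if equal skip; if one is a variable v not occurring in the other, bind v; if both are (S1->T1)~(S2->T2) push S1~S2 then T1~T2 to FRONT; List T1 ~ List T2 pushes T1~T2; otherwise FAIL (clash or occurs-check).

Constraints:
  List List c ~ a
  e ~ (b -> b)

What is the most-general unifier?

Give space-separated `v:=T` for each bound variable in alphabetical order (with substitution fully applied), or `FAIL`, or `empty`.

Answer: a:=List List c e:=(b -> b)

Derivation:
step 1: unify List List c ~ a  [subst: {-} | 1 pending]
  bind a := List List c
step 2: unify e ~ (b -> b)  [subst: {a:=List List c} | 0 pending]
  bind e := (b -> b)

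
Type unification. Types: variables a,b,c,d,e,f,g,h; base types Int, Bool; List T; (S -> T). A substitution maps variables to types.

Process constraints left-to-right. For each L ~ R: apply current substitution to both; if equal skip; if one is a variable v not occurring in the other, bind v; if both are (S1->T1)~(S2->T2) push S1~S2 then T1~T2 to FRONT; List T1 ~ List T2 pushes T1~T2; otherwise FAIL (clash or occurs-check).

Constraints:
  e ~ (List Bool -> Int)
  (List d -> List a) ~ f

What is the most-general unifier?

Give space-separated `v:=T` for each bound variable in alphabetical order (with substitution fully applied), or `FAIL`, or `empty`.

Answer: e:=(List Bool -> Int) f:=(List d -> List a)

Derivation:
step 1: unify e ~ (List Bool -> Int)  [subst: {-} | 1 pending]
  bind e := (List Bool -> Int)
step 2: unify (List d -> List a) ~ f  [subst: {e:=(List Bool -> Int)} | 0 pending]
  bind f := (List d -> List a)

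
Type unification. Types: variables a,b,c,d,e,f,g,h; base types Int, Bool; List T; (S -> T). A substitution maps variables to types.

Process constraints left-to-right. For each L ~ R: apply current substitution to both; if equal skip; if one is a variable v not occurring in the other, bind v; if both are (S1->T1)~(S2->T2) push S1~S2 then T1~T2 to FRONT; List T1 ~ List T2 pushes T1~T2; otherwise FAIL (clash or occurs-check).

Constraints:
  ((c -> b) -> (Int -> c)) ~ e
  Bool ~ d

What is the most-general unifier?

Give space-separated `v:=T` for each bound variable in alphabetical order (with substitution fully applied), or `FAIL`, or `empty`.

Answer: d:=Bool e:=((c -> b) -> (Int -> c))

Derivation:
step 1: unify ((c -> b) -> (Int -> c)) ~ e  [subst: {-} | 1 pending]
  bind e := ((c -> b) -> (Int -> c))
step 2: unify Bool ~ d  [subst: {e:=((c -> b) -> (Int -> c))} | 0 pending]
  bind d := Bool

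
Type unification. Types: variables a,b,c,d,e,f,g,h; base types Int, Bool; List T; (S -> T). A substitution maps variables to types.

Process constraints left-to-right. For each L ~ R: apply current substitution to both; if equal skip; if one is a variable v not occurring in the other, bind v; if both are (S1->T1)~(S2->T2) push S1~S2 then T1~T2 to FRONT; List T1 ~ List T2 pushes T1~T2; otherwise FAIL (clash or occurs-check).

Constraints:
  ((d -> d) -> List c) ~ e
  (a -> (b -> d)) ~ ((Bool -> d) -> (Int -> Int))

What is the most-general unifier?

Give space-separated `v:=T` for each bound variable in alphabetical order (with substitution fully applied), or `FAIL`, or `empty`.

step 1: unify ((d -> d) -> List c) ~ e  [subst: {-} | 1 pending]
  bind e := ((d -> d) -> List c)
step 2: unify (a -> (b -> d)) ~ ((Bool -> d) -> (Int -> Int))  [subst: {e:=((d -> d) -> List c)} | 0 pending]
  -> decompose arrow: push a~(Bool -> d), (b -> d)~(Int -> Int)
step 3: unify a ~ (Bool -> d)  [subst: {e:=((d -> d) -> List c)} | 1 pending]
  bind a := (Bool -> d)
step 4: unify (b -> d) ~ (Int -> Int)  [subst: {e:=((d -> d) -> List c), a:=(Bool -> d)} | 0 pending]
  -> decompose arrow: push b~Int, d~Int
step 5: unify b ~ Int  [subst: {e:=((d -> d) -> List c), a:=(Bool -> d)} | 1 pending]
  bind b := Int
step 6: unify d ~ Int  [subst: {e:=((d -> d) -> List c), a:=(Bool -> d), b:=Int} | 0 pending]
  bind d := Int

Answer: a:=(Bool -> Int) b:=Int d:=Int e:=((Int -> Int) -> List c)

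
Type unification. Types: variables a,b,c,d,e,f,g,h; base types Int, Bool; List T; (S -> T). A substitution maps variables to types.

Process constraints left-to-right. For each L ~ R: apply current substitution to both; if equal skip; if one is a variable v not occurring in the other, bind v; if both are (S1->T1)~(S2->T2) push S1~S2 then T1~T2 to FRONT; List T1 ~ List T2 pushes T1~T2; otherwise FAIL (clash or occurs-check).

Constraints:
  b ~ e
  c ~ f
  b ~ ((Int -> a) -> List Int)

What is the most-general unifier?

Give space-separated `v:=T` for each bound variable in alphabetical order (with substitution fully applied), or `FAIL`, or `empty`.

step 1: unify b ~ e  [subst: {-} | 2 pending]
  bind b := e
step 2: unify c ~ f  [subst: {b:=e} | 1 pending]
  bind c := f
step 3: unify e ~ ((Int -> a) -> List Int)  [subst: {b:=e, c:=f} | 0 pending]
  bind e := ((Int -> a) -> List Int)

Answer: b:=((Int -> a) -> List Int) c:=f e:=((Int -> a) -> List Int)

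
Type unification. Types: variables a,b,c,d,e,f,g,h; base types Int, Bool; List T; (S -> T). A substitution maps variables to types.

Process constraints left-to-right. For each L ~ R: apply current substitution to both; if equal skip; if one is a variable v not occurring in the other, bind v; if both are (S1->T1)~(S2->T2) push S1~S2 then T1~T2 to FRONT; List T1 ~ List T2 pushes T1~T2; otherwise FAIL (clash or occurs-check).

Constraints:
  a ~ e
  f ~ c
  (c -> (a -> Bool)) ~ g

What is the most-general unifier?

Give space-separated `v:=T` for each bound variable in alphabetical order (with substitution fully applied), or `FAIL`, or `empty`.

Answer: a:=e f:=c g:=(c -> (e -> Bool))

Derivation:
step 1: unify a ~ e  [subst: {-} | 2 pending]
  bind a := e
step 2: unify f ~ c  [subst: {a:=e} | 1 pending]
  bind f := c
step 3: unify (c -> (e -> Bool)) ~ g  [subst: {a:=e, f:=c} | 0 pending]
  bind g := (c -> (e -> Bool))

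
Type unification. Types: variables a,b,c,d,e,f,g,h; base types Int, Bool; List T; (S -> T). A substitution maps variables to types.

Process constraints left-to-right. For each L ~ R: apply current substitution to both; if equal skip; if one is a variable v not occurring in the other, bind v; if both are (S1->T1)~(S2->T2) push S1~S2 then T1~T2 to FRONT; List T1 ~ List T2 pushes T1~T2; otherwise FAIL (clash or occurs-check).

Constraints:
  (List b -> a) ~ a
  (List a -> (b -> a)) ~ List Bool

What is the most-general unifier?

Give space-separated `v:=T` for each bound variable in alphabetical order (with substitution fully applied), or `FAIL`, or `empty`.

Answer: FAIL

Derivation:
step 1: unify (List b -> a) ~ a  [subst: {-} | 1 pending]
  occurs-check fail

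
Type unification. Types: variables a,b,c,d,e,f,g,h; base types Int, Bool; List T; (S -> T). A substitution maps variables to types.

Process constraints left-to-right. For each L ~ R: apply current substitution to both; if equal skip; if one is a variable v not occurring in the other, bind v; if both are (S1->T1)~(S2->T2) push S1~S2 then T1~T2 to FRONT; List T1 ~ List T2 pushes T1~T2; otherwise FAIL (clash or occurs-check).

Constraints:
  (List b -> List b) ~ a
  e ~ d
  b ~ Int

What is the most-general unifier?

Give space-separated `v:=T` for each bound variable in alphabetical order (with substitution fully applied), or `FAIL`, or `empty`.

step 1: unify (List b -> List b) ~ a  [subst: {-} | 2 pending]
  bind a := (List b -> List b)
step 2: unify e ~ d  [subst: {a:=(List b -> List b)} | 1 pending]
  bind e := d
step 3: unify b ~ Int  [subst: {a:=(List b -> List b), e:=d} | 0 pending]
  bind b := Int

Answer: a:=(List Int -> List Int) b:=Int e:=d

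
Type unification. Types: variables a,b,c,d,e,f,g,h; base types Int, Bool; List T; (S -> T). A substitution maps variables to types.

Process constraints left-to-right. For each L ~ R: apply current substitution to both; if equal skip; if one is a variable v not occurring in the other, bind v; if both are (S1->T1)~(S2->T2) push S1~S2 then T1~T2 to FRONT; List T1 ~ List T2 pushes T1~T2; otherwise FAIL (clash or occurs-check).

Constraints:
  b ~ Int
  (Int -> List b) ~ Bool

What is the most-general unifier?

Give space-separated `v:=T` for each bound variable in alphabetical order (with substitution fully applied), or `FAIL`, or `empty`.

step 1: unify b ~ Int  [subst: {-} | 1 pending]
  bind b := Int
step 2: unify (Int -> List Int) ~ Bool  [subst: {b:=Int} | 0 pending]
  clash: (Int -> List Int) vs Bool

Answer: FAIL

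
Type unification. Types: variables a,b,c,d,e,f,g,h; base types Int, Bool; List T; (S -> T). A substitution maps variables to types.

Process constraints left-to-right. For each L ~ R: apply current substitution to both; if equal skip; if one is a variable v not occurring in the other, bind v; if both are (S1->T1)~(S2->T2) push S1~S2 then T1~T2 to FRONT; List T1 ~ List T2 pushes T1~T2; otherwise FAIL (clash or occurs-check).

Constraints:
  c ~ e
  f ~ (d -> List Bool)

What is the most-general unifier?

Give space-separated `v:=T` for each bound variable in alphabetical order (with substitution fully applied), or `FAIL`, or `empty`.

step 1: unify c ~ e  [subst: {-} | 1 pending]
  bind c := e
step 2: unify f ~ (d -> List Bool)  [subst: {c:=e} | 0 pending]
  bind f := (d -> List Bool)

Answer: c:=e f:=(d -> List Bool)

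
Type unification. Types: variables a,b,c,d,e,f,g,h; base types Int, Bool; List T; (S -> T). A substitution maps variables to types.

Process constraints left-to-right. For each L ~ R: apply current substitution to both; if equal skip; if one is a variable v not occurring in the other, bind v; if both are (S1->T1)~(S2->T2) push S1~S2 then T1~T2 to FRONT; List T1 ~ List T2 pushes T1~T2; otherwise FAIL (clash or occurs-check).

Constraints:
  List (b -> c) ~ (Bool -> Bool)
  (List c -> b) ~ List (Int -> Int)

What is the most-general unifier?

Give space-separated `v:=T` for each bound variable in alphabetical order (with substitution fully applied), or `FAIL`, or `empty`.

Answer: FAIL

Derivation:
step 1: unify List (b -> c) ~ (Bool -> Bool)  [subst: {-} | 1 pending]
  clash: List (b -> c) vs (Bool -> Bool)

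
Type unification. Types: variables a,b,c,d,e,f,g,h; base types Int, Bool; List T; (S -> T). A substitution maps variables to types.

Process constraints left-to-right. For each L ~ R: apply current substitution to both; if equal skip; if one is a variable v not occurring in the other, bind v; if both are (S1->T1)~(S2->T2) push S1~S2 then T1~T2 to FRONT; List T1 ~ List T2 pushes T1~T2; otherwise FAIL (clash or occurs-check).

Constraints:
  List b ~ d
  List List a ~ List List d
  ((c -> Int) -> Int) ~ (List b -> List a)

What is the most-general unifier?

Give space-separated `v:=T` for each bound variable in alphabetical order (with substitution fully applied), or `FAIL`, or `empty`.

Answer: FAIL

Derivation:
step 1: unify List b ~ d  [subst: {-} | 2 pending]
  bind d := List b
step 2: unify List List a ~ List List List b  [subst: {d:=List b} | 1 pending]
  -> decompose List: push List a~List List b
step 3: unify List a ~ List List b  [subst: {d:=List b} | 1 pending]
  -> decompose List: push a~List b
step 4: unify a ~ List b  [subst: {d:=List b} | 1 pending]
  bind a := List b
step 5: unify ((c -> Int) -> Int) ~ (List b -> List List b)  [subst: {d:=List b, a:=List b} | 0 pending]
  -> decompose arrow: push (c -> Int)~List b, Int~List List b
step 6: unify (c -> Int) ~ List b  [subst: {d:=List b, a:=List b} | 1 pending]
  clash: (c -> Int) vs List b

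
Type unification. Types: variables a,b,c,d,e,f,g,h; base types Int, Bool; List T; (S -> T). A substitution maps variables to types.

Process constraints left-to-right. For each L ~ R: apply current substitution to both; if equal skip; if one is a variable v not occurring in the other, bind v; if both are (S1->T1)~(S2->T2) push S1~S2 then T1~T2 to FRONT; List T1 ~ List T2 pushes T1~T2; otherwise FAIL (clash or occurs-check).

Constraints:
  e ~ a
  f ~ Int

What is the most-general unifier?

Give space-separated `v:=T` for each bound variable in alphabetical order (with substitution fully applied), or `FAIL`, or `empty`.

step 1: unify e ~ a  [subst: {-} | 1 pending]
  bind e := a
step 2: unify f ~ Int  [subst: {e:=a} | 0 pending]
  bind f := Int

Answer: e:=a f:=Int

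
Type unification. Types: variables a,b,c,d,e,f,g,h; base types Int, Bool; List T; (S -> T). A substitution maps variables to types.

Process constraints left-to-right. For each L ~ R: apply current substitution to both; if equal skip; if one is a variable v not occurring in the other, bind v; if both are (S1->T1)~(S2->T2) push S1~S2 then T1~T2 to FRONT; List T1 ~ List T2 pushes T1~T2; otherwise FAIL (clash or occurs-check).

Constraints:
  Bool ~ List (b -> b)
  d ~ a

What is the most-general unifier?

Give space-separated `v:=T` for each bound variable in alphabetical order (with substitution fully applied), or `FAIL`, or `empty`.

Answer: FAIL

Derivation:
step 1: unify Bool ~ List (b -> b)  [subst: {-} | 1 pending]
  clash: Bool vs List (b -> b)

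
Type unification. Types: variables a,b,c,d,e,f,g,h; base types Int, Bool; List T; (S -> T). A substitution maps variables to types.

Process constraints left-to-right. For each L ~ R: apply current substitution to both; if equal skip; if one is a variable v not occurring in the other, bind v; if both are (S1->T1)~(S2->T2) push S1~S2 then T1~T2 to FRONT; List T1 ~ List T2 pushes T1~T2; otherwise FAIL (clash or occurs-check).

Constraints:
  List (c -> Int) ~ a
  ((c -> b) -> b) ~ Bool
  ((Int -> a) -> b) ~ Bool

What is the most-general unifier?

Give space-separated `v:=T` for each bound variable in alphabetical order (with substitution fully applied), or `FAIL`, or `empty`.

Answer: FAIL

Derivation:
step 1: unify List (c -> Int) ~ a  [subst: {-} | 2 pending]
  bind a := List (c -> Int)
step 2: unify ((c -> b) -> b) ~ Bool  [subst: {a:=List (c -> Int)} | 1 pending]
  clash: ((c -> b) -> b) vs Bool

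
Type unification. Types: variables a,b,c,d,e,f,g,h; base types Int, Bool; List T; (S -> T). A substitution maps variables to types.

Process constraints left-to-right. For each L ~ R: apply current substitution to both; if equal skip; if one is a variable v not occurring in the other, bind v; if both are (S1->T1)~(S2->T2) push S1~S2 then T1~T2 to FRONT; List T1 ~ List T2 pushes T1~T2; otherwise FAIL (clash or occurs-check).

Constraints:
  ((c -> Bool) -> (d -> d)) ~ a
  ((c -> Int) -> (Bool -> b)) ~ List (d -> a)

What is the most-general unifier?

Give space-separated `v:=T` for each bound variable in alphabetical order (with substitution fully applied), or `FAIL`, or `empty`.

step 1: unify ((c -> Bool) -> (d -> d)) ~ a  [subst: {-} | 1 pending]
  bind a := ((c -> Bool) -> (d -> d))
step 2: unify ((c -> Int) -> (Bool -> b)) ~ List (d -> ((c -> Bool) -> (d -> d)))  [subst: {a:=((c -> Bool) -> (d -> d))} | 0 pending]
  clash: ((c -> Int) -> (Bool -> b)) vs List (d -> ((c -> Bool) -> (d -> d)))

Answer: FAIL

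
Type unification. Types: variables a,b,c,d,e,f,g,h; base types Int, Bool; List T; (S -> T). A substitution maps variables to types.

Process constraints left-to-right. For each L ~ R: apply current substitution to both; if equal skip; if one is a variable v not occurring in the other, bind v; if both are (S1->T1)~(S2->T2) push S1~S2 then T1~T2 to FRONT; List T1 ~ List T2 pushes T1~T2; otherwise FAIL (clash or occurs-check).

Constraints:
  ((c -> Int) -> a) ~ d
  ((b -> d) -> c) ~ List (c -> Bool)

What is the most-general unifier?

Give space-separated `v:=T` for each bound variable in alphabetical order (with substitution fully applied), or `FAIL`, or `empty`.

step 1: unify ((c -> Int) -> a) ~ d  [subst: {-} | 1 pending]
  bind d := ((c -> Int) -> a)
step 2: unify ((b -> ((c -> Int) -> a)) -> c) ~ List (c -> Bool)  [subst: {d:=((c -> Int) -> a)} | 0 pending]
  clash: ((b -> ((c -> Int) -> a)) -> c) vs List (c -> Bool)

Answer: FAIL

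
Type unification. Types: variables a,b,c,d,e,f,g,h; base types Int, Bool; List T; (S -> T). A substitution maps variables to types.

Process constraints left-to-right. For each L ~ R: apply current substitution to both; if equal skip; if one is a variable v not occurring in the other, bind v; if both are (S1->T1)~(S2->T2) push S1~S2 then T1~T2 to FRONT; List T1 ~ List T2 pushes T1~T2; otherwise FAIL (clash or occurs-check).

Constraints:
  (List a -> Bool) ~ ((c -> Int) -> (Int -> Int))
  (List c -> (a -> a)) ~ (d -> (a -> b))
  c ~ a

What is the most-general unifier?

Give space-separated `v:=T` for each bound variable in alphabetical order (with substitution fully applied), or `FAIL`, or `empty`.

step 1: unify (List a -> Bool) ~ ((c -> Int) -> (Int -> Int))  [subst: {-} | 2 pending]
  -> decompose arrow: push List a~(c -> Int), Bool~(Int -> Int)
step 2: unify List a ~ (c -> Int)  [subst: {-} | 3 pending]
  clash: List a vs (c -> Int)

Answer: FAIL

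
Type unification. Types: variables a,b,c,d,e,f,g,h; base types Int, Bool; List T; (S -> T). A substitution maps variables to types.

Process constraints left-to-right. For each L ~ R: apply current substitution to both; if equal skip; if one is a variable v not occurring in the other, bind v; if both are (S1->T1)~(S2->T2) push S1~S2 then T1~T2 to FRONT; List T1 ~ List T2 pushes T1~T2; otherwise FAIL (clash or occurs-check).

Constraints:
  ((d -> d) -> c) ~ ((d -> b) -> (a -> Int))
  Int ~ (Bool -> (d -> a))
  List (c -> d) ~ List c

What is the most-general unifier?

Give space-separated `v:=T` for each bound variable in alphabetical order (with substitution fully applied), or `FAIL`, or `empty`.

step 1: unify ((d -> d) -> c) ~ ((d -> b) -> (a -> Int))  [subst: {-} | 2 pending]
  -> decompose arrow: push (d -> d)~(d -> b), c~(a -> Int)
step 2: unify (d -> d) ~ (d -> b)  [subst: {-} | 3 pending]
  -> decompose arrow: push d~d, d~b
step 3: unify d ~ d  [subst: {-} | 4 pending]
  -> identical, skip
step 4: unify d ~ b  [subst: {-} | 3 pending]
  bind d := b
step 5: unify c ~ (a -> Int)  [subst: {d:=b} | 2 pending]
  bind c := (a -> Int)
step 6: unify Int ~ (Bool -> (b -> a))  [subst: {d:=b, c:=(a -> Int)} | 1 pending]
  clash: Int vs (Bool -> (b -> a))

Answer: FAIL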